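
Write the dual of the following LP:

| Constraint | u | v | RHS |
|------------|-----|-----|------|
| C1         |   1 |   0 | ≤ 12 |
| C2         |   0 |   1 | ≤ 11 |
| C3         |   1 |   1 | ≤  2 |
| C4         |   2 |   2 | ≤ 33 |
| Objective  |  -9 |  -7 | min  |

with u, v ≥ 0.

Primal min cᵀx s.t. Ax ≤ b, x ≥ 0  →  Dual max −bᵀy s.t. Aᵀy ≥ −c, y ≥ 0.

Maximize: z = -12y1 - 11y2 - 2y3 - 33y4

Subject to:
  y1 + y3 + 2y4 ≥ 9
  y2 + y3 + 2y4 ≥ 7
  y1, y2, y3, y4 ≥ 0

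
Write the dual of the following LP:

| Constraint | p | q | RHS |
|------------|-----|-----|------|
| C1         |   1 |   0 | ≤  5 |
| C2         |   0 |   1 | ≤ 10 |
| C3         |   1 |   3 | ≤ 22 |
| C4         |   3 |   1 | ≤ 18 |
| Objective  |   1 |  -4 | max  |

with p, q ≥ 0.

Primal max cᵀx s.t. Ax ≤ b, x ≥ 0  →  Dual min bᵀy s.t. Aᵀy ≥ c, y ≥ 0.

Minimize: z = 5y1 + 10y2 + 22y3 + 18y4

Subject to:
  y1 + y3 + 3y4 ≥ 1
  y2 + 3y3 + y4 ≥ -4
  y1, y2, y3, y4 ≥ 0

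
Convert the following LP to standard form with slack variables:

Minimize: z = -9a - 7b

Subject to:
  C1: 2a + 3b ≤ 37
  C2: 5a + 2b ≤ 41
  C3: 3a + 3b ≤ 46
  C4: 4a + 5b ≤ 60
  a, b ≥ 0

min z = -9a - 7b

s.t.
  2a + 3b + s1 = 37
  5a + 2b + s2 = 41
  3a + 3b + s3 = 46
  4a + 5b + s4 = 60
  a, b, s1, s2, s3, s4 ≥ 0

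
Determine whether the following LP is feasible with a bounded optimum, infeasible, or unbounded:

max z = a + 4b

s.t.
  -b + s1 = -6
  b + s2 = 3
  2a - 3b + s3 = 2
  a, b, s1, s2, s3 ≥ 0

Infeasible (no feasible solution exists)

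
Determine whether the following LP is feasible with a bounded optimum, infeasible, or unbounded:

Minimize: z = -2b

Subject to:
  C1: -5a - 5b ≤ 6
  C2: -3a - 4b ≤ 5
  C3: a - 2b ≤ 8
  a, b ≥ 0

Unbounded (objective can decrease without bound)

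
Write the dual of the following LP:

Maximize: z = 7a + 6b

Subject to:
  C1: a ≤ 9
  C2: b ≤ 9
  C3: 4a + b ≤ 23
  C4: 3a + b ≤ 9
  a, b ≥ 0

Primal max cᵀx s.t. Ax ≤ b, x ≥ 0  →  Dual min bᵀy s.t. Aᵀy ≥ c, y ≥ 0.

Minimize: z = 9y1 + 9y2 + 23y3 + 9y4

Subject to:
  y1 + 4y3 + 3y4 ≥ 7
  y2 + y3 + y4 ≥ 6
  y1, y2, y3, y4 ≥ 0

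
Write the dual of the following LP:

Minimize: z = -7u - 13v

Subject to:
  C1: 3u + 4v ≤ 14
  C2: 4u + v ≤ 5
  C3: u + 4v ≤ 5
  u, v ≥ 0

Primal min cᵀx s.t. Ax ≤ b, x ≥ 0  →  Dual max −bᵀy s.t. Aᵀy ≥ −c, y ≥ 0.

Maximize: z = -14y1 - 5y2 - 5y3

Subject to:
  3y1 + 4y2 + y3 ≥ 7
  4y1 + y2 + 4y3 ≥ 13
  y1, y2, y3 ≥ 0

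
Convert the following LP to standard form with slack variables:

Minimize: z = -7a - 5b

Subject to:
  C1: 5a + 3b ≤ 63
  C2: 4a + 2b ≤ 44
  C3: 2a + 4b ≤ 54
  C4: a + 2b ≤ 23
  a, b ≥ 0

min z = -7a - 5b

s.t.
  5a + 3b + s1 = 63
  4a + 2b + s2 = 44
  2a + 4b + s3 = 54
  a + 2b + s4 = 23
  a, b, s1, s2, s3, s4 ≥ 0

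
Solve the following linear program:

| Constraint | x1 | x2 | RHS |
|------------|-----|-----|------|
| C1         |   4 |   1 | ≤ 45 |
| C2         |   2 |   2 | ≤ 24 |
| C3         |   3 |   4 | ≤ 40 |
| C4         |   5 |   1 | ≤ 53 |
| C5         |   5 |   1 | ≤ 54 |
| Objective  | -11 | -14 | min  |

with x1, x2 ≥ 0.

Evaluate the objective at each vertex of the feasible region:
  z(0, 0) = 0
  z(10.6, 0) = -116.6
  z(10.25, 1.75) = -137.2
  z(8, 4) = -144  ←
  z(0, 10) = -140
The minimum is at x1 = 8, x2 = 4.

x1 = 8, x2 = 4, z = -144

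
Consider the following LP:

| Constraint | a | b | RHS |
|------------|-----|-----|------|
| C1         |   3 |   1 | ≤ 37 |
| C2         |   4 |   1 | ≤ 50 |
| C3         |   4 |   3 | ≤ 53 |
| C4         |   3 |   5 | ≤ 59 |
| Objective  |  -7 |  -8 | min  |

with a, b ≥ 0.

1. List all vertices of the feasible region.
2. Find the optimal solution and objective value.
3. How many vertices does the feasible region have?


1. (0, 0), (12.33, 0), (11.6, 2.2), (8, 7), (0, 11.8)
2. a = 8, b = 7, z = -112
3. 5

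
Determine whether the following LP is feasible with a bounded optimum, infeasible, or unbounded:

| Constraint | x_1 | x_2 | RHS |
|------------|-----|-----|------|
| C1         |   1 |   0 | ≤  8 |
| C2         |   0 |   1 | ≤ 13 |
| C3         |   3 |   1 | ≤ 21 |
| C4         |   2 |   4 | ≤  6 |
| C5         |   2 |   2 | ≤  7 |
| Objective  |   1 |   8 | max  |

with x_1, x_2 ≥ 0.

Feasible with a bounded optimal solution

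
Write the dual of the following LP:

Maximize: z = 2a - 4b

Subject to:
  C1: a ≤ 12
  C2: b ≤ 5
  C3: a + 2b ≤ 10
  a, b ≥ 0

Primal max cᵀx s.t. Ax ≤ b, x ≥ 0  →  Dual min bᵀy s.t. Aᵀy ≥ c, y ≥ 0.

Minimize: z = 12y1 + 5y2 + 10y3

Subject to:
  y1 + y3 ≥ 2
  y2 + 2y3 ≥ -4
  y1, y2, y3 ≥ 0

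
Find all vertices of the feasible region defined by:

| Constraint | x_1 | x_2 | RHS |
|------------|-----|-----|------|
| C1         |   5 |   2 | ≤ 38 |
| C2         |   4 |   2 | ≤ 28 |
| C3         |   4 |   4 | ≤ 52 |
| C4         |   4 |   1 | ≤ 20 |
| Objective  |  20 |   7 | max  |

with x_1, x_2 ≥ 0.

(0, 0), (5, 0), (3, 8), (1, 12), (0, 13)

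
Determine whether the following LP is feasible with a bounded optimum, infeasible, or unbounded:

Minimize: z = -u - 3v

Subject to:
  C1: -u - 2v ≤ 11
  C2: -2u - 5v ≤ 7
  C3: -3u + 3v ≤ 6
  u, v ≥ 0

Unbounded (objective can decrease without bound)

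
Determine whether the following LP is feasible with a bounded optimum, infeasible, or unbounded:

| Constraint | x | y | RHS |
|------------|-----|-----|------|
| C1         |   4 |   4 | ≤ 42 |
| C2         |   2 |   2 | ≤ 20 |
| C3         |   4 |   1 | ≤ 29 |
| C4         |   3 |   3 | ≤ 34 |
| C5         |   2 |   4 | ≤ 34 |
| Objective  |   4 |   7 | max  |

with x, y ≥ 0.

Feasible with a bounded optimal solution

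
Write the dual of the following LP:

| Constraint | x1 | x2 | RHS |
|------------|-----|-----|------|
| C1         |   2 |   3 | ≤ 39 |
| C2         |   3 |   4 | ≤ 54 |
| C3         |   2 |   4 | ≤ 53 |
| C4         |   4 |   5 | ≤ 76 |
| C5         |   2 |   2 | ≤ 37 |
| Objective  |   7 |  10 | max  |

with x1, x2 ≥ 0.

Primal max cᵀx s.t. Ax ≤ b, x ≥ 0  →  Dual min bᵀy s.t. Aᵀy ≥ c, y ≥ 0.

Minimize: z = 39y1 + 54y2 + 53y3 + 76y4 + 37y5

Subject to:
  2y1 + 3y2 + 2y3 + 4y4 + 2y5 ≥ 7
  3y1 + 4y2 + 4y3 + 5y4 + 2y5 ≥ 10
  y1, y2, y3, y4, y5 ≥ 0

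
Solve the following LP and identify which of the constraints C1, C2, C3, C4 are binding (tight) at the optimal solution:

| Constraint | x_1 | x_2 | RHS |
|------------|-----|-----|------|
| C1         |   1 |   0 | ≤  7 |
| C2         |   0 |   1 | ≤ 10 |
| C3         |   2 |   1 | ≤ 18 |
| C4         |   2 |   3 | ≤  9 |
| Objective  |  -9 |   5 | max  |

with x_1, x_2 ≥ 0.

At x_1 = 0, x_2 = 3, compute slack b - a·x for each constraint:
  C1: 7 − 0 = 7  (slack)
  C2: 10 − 3 = 7  (slack)
  C3: 18 − 3 = 15  (slack)
  C4: 9 − 9 = 0  (binding)

Optimal: x_1 = 0, x_2 = 3
Binding: C4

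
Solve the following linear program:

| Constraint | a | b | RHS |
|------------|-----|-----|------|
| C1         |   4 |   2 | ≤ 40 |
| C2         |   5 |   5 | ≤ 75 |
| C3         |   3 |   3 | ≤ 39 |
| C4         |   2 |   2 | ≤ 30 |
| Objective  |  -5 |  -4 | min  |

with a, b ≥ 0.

Evaluate the objective at each vertex of the feasible region:
  z(0, 0) = 0
  z(10, 0) = -50
  z(7, 6) = -59  ←
  z(0, 13) = -52
The minimum is at a = 7, b = 6.

a = 7, b = 6, z = -59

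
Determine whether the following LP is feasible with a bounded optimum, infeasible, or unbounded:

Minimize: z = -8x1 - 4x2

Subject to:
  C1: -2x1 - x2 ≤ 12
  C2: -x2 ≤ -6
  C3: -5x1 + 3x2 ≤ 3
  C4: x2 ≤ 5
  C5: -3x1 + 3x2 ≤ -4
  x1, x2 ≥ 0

Infeasible (no feasible solution exists)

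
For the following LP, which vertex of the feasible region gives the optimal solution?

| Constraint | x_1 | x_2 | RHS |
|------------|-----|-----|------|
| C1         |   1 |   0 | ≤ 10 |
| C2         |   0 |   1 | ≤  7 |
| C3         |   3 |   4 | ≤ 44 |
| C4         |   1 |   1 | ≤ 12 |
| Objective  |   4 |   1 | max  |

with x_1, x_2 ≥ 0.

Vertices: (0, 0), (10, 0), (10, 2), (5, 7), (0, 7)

Evaluate the objective at each vertex of the feasible region:
  z(0, 0) = 0
  z(10, 0) = 40
  z(10, 2) = 42  ←
  z(5, 7) = 27
  z(0, 7) = 7
The maximum is at x_1 = 10, x_2 = 2.

(10, 2)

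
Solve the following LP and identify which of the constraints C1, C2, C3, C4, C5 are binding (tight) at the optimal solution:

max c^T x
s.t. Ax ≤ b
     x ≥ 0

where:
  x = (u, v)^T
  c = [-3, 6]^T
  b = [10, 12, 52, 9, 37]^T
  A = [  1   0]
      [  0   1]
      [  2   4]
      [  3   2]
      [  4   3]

At u = 0, v = 4.5, compute slack b - a·x for each constraint:
  C1: 10 − 0 = 10  (slack)
  C2: 12 − 4.5 = 7.5  (slack)
  C3: 52 − 18 = 34  (slack)
  C4: 9 − 9 = 0  (binding)
  C5: 37 − 13.5 = 23.5  (slack)

Optimal: u = 0, v = 4.5
Binding: C4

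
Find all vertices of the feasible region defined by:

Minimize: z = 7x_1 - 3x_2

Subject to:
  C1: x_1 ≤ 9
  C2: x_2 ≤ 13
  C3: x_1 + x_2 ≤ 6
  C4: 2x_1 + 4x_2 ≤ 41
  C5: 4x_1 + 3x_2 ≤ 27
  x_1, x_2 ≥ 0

(0, 0), (6, 0), (0, 6)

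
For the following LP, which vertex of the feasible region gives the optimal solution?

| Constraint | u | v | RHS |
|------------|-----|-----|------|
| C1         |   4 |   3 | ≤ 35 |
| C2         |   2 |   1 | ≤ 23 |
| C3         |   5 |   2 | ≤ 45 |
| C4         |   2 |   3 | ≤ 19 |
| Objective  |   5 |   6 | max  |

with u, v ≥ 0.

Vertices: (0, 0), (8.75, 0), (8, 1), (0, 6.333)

Evaluate the objective at each vertex of the feasible region:
  z(0, 0) = 0
  z(8.75, 0) = 43.75
  z(8, 1) = 46  ←
  z(0, 6.333) = 38
The maximum is at u = 8, v = 1.

(8, 1)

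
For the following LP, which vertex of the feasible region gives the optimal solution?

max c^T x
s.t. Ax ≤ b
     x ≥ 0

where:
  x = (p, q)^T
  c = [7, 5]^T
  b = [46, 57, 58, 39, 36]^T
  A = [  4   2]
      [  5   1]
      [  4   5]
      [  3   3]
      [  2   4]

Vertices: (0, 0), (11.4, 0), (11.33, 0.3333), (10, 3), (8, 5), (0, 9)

Evaluate the objective at each vertex of the feasible region:
  z(0, 0) = 0
  z(11.4, 0) = 79.8
  z(11.33, 0.3333) = 81
  z(10, 3) = 85  ←
  z(8, 5) = 81
  z(0, 9) = 45
The maximum is at p = 10, q = 3.

(10, 3)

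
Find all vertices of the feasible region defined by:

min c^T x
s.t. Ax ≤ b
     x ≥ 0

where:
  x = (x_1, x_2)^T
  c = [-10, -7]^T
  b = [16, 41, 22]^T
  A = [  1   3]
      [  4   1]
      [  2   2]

(0, 0), (10.25, 0), (10, 1), (8.5, 2.5), (0, 5.333)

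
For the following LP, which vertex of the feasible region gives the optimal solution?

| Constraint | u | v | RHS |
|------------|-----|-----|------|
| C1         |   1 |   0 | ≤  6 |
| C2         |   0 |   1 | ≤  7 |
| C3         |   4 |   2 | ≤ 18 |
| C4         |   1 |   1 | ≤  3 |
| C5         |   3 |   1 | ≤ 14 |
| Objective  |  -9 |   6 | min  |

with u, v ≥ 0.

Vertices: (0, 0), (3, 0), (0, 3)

Evaluate the objective at each vertex of the feasible region:
  z(0, 0) = 0
  z(3, 0) = -27  ←
  z(0, 3) = 18
The minimum is at u = 3, v = 0.

(3, 0)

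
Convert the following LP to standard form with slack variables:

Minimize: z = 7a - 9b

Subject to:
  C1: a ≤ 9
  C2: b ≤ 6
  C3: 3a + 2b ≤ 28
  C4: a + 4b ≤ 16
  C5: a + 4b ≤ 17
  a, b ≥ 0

min z = 7a - 9b

s.t.
  a + s1 = 9
  b + s2 = 6
  3a + 2b + s3 = 28
  a + 4b + s4 = 16
  a + 4b + s5 = 17
  a, b, s1, s2, s3, s4, s5 ≥ 0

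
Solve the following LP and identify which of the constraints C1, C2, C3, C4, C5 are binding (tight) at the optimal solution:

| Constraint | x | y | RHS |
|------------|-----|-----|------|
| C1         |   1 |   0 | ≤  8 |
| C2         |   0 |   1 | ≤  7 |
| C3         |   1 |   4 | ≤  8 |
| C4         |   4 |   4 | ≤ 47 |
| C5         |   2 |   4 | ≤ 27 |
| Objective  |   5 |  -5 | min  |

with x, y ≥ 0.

At x = 0, y = 2, compute slack b - a·x for each constraint:
  C1: 8 − 0 = 8  (slack)
  C2: 7 − 2 = 5  (slack)
  C3: 8 − 8 = 0  (binding)
  C4: 47 − 8 = 39  (slack)
  C5: 27 − 8 = 19  (slack)

Optimal: x = 0, y = 2
Binding: C3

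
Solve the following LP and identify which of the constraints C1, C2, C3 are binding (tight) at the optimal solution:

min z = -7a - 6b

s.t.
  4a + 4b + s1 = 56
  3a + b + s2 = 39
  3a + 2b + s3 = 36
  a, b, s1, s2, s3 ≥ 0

At a = 8, b = 6, compute slack b - a·x for each constraint:
  C1: 56 − 56 = 0  (binding)
  C2: 39 − 30 = 9  (slack)
  C3: 36 − 36 = 0  (binding)

Optimal: a = 8, b = 6
Binding: C1, C3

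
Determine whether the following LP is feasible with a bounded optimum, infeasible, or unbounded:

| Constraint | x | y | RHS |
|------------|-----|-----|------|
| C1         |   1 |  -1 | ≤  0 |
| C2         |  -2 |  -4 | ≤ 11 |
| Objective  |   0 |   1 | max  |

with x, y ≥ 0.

Unbounded (objective can increase without bound)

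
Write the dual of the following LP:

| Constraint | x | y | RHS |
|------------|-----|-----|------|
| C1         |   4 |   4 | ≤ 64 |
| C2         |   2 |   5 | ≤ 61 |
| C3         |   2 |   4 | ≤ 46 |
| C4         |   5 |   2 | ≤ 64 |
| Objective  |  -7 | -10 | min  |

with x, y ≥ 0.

Primal min cᵀx s.t. Ax ≤ b, x ≥ 0  →  Dual max −bᵀy s.t. Aᵀy ≥ −c, y ≥ 0.

Maximize: z = -64y1 - 61y2 - 46y3 - 64y4

Subject to:
  4y1 + 2y2 + 2y3 + 5y4 ≥ 7
  4y1 + 5y2 + 4y3 + 2y4 ≥ 10
  y1, y2, y3, y4 ≥ 0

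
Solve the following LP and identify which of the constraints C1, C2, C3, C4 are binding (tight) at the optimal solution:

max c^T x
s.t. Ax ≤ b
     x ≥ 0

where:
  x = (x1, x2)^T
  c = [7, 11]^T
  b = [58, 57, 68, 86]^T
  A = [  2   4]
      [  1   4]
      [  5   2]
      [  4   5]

At x1 = 9, x2 = 10, compute slack b - a·x for each constraint:
  C1: 58 − 58 = 0  (binding)
  C2: 57 − 49 = 8  (slack)
  C3: 68 − 65 = 3  (slack)
  C4: 86 − 86 = 0  (binding)

Optimal: x1 = 9, x2 = 10
Binding: C1, C4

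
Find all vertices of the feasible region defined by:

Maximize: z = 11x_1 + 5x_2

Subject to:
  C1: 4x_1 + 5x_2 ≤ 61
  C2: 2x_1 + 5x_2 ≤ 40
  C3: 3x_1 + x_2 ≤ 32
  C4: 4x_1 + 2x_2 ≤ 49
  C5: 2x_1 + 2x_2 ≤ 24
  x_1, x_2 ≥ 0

(0, 0), (10.67, 0), (10, 2), (6.667, 5.333), (0, 8)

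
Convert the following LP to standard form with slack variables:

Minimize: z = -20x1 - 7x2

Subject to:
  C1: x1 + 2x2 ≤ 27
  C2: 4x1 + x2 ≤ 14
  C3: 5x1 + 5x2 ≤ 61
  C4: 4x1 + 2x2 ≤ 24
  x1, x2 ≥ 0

min z = -20x1 - 7x2

s.t.
  x1 + 2x2 + s1 = 27
  4x1 + x2 + s2 = 14
  5x1 + 5x2 + s3 = 61
  4x1 + 2x2 + s4 = 24
  x1, x2, s1, s2, s3, s4 ≥ 0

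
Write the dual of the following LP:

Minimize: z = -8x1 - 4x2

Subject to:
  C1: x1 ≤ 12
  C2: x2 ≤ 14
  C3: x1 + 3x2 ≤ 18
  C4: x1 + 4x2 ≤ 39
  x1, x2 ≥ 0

Primal min cᵀx s.t. Ax ≤ b, x ≥ 0  →  Dual max −bᵀy s.t. Aᵀy ≥ −c, y ≥ 0.

Maximize: z = -12y1 - 14y2 - 18y3 - 39y4

Subject to:
  y1 + y3 + y4 ≥ 8
  y2 + 3y3 + 4y4 ≥ 4
  y1, y2, y3, y4 ≥ 0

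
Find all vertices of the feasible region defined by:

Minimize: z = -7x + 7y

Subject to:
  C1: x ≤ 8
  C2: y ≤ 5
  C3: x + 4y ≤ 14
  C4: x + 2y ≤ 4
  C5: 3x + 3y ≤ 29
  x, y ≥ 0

(0, 0), (4, 0), (0, 2)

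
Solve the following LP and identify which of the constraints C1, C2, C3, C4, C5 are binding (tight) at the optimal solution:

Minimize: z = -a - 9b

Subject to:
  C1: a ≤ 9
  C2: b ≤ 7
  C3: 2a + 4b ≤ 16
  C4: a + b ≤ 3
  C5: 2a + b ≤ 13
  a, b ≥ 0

At a = 0, b = 3, compute slack b - a·x for each constraint:
  C1: 9 − 0 = 9  (slack)
  C2: 7 − 3 = 4  (slack)
  C3: 16 − 12 = 4  (slack)
  C4: 3 − 3 = 0  (binding)
  C5: 13 − 3 = 10  (slack)

Optimal: a = 0, b = 3
Binding: C4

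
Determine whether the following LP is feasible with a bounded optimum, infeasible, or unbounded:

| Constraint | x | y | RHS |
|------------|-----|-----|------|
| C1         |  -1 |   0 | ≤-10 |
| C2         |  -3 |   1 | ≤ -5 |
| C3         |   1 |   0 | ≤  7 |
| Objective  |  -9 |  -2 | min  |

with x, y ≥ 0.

Infeasible (no feasible solution exists)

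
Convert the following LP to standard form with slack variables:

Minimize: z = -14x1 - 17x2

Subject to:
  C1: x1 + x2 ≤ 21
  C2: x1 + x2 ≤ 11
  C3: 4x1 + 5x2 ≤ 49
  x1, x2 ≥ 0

min z = -14x1 - 17x2

s.t.
  x1 + x2 + s1 = 21
  x1 + x2 + s2 = 11
  4x1 + 5x2 + s3 = 49
  x1, x2, s1, s2, s3 ≥ 0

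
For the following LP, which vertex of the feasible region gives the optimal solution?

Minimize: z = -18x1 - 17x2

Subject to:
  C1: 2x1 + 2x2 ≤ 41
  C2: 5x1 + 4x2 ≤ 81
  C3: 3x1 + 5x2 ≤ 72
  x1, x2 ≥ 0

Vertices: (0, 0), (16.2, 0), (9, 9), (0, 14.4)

Evaluate the objective at each vertex of the feasible region:
  z(0, 0) = 0
  z(16.2, 0) = -291.6
  z(9, 9) = -315  ←
  z(0, 14.4) = -244.8
The minimum is at x1 = 9, x2 = 9.

(9, 9)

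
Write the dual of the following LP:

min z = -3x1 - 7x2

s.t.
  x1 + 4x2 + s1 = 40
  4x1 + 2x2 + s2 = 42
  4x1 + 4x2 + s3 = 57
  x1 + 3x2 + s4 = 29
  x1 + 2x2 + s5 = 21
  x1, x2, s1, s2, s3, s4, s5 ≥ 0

Primal min cᵀx s.t. Ax ≤ b, x ≥ 0  →  Dual max −bᵀy s.t. Aᵀy ≥ −c, y ≥ 0.

Maximize: z = -40y1 - 42y2 - 57y3 - 29y4 - 21y5

Subject to:
  y1 + 4y2 + 4y3 + y4 + y5 ≥ 3
  4y1 + 2y2 + 4y3 + 3y4 + 2y5 ≥ 7
  y1, y2, y3, y4, y5 ≥ 0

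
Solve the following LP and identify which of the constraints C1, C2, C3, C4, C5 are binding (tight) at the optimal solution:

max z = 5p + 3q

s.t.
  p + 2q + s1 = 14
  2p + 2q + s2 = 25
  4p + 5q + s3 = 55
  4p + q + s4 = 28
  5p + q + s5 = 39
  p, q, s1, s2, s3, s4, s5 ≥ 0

At p = 6, q = 4, compute slack b - a·x for each constraint:
  C1: 14 − 14 = 0  (binding)
  C2: 25 − 20 = 5  (slack)
  C3: 55 − 44 = 11  (slack)
  C4: 28 − 28 = 0  (binding)
  C5: 39 − 34 = 5  (slack)

Optimal: p = 6, q = 4
Binding: C1, C4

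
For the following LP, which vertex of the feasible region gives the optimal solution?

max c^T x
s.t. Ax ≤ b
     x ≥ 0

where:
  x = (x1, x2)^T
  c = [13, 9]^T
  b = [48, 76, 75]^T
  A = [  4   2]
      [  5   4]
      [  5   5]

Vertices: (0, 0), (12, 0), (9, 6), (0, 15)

Evaluate the objective at each vertex of the feasible region:
  z(0, 0) = 0
  z(12, 0) = 156
  z(9, 6) = 171  ←
  z(0, 15) = 135
The maximum is at x1 = 9, x2 = 6.

(9, 6)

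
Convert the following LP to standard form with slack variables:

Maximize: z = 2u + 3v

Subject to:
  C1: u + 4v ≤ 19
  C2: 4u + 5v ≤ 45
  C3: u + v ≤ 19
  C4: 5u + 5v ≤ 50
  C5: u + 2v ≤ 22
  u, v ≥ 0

max z = 2u + 3v

s.t.
  u + 4v + s1 = 19
  4u + 5v + s2 = 45
  u + v + s3 = 19
  5u + 5v + s4 = 50
  u + 2v + s5 = 22
  u, v, s1, s2, s3, s4, s5 ≥ 0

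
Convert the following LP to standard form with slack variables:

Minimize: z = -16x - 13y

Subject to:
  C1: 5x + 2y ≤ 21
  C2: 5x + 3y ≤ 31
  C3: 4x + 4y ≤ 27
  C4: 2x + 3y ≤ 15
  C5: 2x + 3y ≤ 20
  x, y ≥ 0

min z = -16x - 13y

s.t.
  5x + 2y + s1 = 21
  5x + 3y + s2 = 31
  4x + 4y + s3 = 27
  2x + 3y + s4 = 15
  2x + 3y + s5 = 20
  x, y, s1, s2, s3, s4, s5 ≥ 0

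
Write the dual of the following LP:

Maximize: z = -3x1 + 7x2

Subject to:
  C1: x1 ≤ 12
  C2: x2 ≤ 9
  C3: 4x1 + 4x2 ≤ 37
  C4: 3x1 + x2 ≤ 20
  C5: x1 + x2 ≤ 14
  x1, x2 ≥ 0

Primal max cᵀx s.t. Ax ≤ b, x ≥ 0  →  Dual min bᵀy s.t. Aᵀy ≥ c, y ≥ 0.

Minimize: z = 12y1 + 9y2 + 37y3 + 20y4 + 14y5

Subject to:
  y1 + 4y3 + 3y4 + y5 ≥ -3
  y2 + 4y3 + y4 + y5 ≥ 7
  y1, y2, y3, y4, y5 ≥ 0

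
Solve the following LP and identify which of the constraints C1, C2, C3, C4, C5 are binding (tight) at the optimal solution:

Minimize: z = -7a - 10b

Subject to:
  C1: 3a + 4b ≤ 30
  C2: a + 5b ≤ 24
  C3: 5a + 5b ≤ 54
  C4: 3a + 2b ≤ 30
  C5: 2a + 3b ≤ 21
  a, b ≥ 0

At a = 6, b = 3, compute slack b - a·x for each constraint:
  C1: 30 − 30 = 0  (binding)
  C2: 24 − 21 = 3  (slack)
  C3: 54 − 45 = 9  (slack)
  C4: 30 − 24 = 6  (slack)
  C5: 21 − 21 = 0  (binding)

Optimal: a = 6, b = 3
Binding: C1, C5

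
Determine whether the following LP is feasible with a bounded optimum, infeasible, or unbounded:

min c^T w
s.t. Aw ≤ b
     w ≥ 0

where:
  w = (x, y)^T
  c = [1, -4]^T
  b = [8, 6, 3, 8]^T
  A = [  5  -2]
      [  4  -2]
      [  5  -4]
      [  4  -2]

Unbounded (objective can decrease without bound)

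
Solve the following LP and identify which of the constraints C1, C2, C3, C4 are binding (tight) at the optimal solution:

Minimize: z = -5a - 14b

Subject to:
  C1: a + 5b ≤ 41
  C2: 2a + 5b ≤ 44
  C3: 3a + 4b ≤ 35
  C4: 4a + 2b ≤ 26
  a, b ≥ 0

At a = 1, b = 8, compute slack b - a·x for each constraint:
  C1: 41 − 41 = 0  (binding)
  C2: 44 − 42 = 2  (slack)
  C3: 35 − 35 = 0  (binding)
  C4: 26 − 20 = 6  (slack)

Optimal: a = 1, b = 8
Binding: C1, C3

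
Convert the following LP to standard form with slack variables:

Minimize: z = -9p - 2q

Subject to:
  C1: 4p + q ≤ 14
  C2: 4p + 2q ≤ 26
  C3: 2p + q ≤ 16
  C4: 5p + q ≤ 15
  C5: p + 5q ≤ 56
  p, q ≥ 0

min z = -9p - 2q

s.t.
  4p + q + s1 = 14
  4p + 2q + s2 = 26
  2p + q + s3 = 16
  5p + q + s4 = 15
  p + 5q + s5 = 56
  p, q, s1, s2, s3, s4, s5 ≥ 0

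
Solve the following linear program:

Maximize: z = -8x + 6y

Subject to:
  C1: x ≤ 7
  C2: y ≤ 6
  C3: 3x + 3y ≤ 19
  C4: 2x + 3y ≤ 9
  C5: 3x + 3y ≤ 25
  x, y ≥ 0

Evaluate the objective at each vertex of the feasible region:
  z(0, 0) = 0
  z(4.5, 0) = -36
  z(0, 3) = 18  ←
The maximum is at x = 0, y = 3.

x = 0, y = 3, z = 18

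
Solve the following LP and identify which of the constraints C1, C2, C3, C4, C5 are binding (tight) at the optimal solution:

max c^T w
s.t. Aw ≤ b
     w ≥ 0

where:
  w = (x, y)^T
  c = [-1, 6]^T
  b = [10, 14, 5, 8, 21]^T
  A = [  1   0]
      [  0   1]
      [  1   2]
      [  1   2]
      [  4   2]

At x = 0, y = 2.5, compute slack b - a·x for each constraint:
  C1: 10 − 0 = 10  (slack)
  C2: 14 − 2.5 = 11.5  (slack)
  C3: 5 − 5 = 0  (binding)
  C4: 8 − 5 = 3  (slack)
  C5: 21 − 5 = 16  (slack)

Optimal: x = 0, y = 2.5
Binding: C3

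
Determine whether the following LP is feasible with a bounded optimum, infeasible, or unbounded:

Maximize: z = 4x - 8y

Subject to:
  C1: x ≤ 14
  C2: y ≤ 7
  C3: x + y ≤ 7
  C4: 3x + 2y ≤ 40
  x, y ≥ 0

Feasible with a bounded optimal solution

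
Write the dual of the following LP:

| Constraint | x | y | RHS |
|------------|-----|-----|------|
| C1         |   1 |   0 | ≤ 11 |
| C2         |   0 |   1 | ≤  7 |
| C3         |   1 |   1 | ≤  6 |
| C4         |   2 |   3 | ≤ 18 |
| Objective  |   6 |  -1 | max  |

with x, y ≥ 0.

Primal max cᵀx s.t. Ax ≤ b, x ≥ 0  →  Dual min bᵀy s.t. Aᵀy ≥ c, y ≥ 0.

Minimize: z = 11y1 + 7y2 + 6y3 + 18y4

Subject to:
  y1 + y3 + 2y4 ≥ 6
  y2 + y3 + 3y4 ≥ -1
  y1, y2, y3, y4 ≥ 0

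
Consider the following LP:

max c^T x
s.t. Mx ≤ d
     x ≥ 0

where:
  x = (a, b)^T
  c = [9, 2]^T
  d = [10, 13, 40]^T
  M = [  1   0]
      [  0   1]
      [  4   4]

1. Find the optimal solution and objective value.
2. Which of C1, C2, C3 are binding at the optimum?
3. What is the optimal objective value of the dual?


1. a = 10, b = 0, z = 90
2. C1, C3
3. 90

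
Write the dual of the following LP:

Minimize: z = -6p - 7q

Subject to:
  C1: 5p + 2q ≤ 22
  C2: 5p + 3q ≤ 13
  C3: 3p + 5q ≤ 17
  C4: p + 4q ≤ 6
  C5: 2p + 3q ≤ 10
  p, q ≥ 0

Primal min cᵀx s.t. Ax ≤ b, x ≥ 0  →  Dual max −bᵀy s.t. Aᵀy ≥ −c, y ≥ 0.

Maximize: z = -22y1 - 13y2 - 17y3 - 6y4 - 10y5

Subject to:
  5y1 + 5y2 + 3y3 + y4 + 2y5 ≥ 6
  2y1 + 3y2 + 5y3 + 4y4 + 3y5 ≥ 7
  y1, y2, y3, y4, y5 ≥ 0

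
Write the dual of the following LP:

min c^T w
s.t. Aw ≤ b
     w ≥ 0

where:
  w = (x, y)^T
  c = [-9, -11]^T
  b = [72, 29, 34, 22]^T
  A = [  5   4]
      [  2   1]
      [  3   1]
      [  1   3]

Primal min cᵀx s.t. Ax ≤ b, x ≥ 0  →  Dual max −bᵀy s.t. Aᵀy ≥ −c, y ≥ 0.

Maximize: z = -72y1 - 29y2 - 34y3 - 22y4

Subject to:
  5y1 + 2y2 + 3y3 + y4 ≥ 9
  4y1 + y2 + y3 + 3y4 ≥ 11
  y1, y2, y3, y4 ≥ 0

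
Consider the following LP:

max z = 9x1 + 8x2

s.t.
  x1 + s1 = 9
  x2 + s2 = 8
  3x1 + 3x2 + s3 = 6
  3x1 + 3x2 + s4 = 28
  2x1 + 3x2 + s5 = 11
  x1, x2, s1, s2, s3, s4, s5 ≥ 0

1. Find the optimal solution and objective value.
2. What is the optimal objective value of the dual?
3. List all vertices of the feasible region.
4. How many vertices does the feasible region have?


1. x1 = 2, x2 = 0, z = 18
2. 18
3. (0, 0), (2, 0), (0, 2)
4. 3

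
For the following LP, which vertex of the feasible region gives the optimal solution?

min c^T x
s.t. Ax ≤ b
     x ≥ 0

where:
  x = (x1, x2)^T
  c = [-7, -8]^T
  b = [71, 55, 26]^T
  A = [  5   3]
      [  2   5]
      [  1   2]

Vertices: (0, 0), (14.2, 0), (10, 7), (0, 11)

Evaluate the objective at each vertex of the feasible region:
  z(0, 0) = 0
  z(14.2, 0) = -99.4
  z(10, 7) = -126  ←
  z(0, 11) = -88
The minimum is at x1 = 10, x2 = 7.

(10, 7)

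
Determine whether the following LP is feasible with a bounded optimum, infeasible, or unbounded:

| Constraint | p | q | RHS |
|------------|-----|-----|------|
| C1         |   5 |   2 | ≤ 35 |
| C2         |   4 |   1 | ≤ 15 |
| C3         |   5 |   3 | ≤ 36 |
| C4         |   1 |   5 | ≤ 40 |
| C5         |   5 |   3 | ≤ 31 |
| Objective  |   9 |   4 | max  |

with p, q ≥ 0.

Feasible with a bounded optimal solution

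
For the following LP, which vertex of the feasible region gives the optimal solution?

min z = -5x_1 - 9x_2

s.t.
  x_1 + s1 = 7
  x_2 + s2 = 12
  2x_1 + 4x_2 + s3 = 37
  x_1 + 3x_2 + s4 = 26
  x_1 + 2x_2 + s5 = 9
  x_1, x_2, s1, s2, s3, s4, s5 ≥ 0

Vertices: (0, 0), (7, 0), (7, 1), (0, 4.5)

Evaluate the objective at each vertex of the feasible region:
  z(0, 0) = 0
  z(7, 0) = -35
  z(7, 1) = -44  ←
  z(0, 4.5) = -40.5
The minimum is at x_1 = 7, x_2 = 1.

(7, 1)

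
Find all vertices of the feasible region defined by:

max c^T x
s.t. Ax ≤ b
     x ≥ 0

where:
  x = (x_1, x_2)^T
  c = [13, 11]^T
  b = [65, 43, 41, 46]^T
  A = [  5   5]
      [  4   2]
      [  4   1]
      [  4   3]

(0, 0), (10.25, 0), (9.75, 2), (9.25, 3), (7, 6), (0, 13)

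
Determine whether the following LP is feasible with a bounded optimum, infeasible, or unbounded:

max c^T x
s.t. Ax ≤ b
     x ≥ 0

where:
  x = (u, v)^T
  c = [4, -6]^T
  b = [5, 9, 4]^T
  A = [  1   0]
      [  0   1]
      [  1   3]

Feasible with a bounded optimal solution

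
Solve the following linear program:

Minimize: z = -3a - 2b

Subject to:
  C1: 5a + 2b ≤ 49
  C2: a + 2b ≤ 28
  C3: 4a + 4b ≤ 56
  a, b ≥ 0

Evaluate the objective at each vertex of the feasible region:
  z(0, 0) = 0
  z(9.8, 0) = -29.4
  z(7, 7) = -35  ←
  z(0, 14) = -28
The minimum is at a = 7, b = 7.

a = 7, b = 7, z = -35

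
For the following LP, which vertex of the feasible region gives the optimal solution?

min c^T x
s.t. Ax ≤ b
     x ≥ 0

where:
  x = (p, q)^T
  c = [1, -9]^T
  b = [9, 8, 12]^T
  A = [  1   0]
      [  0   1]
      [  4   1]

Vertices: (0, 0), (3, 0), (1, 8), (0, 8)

Evaluate the objective at each vertex of the feasible region:
  z(0, 0) = 0
  z(3, 0) = 3
  z(1, 8) = -71
  z(0, 8) = -72  ←
The minimum is at p = 0, q = 8.

(0, 8)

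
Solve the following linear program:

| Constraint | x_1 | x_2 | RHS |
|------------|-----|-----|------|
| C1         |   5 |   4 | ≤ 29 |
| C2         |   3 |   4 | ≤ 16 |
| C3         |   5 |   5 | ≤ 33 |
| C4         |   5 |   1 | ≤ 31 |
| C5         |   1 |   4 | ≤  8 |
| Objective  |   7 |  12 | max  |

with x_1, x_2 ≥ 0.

Evaluate the objective at each vertex of the feasible region:
  z(0, 0) = 0
  z(5.333, 0) = 37.33
  z(4, 1) = 40  ←
  z(0, 2) = 24
The maximum is at x_1 = 4, x_2 = 1.

x_1 = 4, x_2 = 1, z = 40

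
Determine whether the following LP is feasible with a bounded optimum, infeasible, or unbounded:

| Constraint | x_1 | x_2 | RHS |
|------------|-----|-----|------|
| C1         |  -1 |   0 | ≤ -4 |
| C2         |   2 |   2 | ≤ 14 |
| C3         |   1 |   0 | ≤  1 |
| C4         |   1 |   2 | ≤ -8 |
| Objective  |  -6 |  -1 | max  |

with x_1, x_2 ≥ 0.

Infeasible (no feasible solution exists)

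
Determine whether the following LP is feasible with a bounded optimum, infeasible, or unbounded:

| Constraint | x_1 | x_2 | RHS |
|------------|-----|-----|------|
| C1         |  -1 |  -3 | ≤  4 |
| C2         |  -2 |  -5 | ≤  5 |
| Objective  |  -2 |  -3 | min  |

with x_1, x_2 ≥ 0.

Unbounded (objective can decrease without bound)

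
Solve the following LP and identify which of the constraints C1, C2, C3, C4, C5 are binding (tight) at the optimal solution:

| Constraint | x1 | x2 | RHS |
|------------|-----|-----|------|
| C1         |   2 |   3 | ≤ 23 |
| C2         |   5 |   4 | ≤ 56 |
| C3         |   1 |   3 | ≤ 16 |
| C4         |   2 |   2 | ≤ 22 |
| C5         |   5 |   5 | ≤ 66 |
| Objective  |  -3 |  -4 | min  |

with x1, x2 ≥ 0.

At x1 = 10, x2 = 1, compute slack b - a·x for each constraint:
  C1: 23 − 23 = 0  (binding)
  C2: 56 − 54 = 2  (slack)
  C3: 16 − 13 = 3  (slack)
  C4: 22 − 22 = 0  (binding)
  C5: 66 − 55 = 11  (slack)

Optimal: x1 = 10, x2 = 1
Binding: C1, C4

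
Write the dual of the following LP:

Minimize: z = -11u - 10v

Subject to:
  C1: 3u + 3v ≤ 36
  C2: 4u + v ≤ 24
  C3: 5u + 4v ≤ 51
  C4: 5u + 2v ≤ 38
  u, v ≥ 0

Primal min cᵀx s.t. Ax ≤ b, x ≥ 0  →  Dual max −bᵀy s.t. Aᵀy ≥ −c, y ≥ 0.

Maximize: z = -36y1 - 24y2 - 51y3 - 38y4

Subject to:
  3y1 + 4y2 + 5y3 + 5y4 ≥ 11
  3y1 + y2 + 4y3 + 2y4 ≥ 10
  y1, y2, y3, y4 ≥ 0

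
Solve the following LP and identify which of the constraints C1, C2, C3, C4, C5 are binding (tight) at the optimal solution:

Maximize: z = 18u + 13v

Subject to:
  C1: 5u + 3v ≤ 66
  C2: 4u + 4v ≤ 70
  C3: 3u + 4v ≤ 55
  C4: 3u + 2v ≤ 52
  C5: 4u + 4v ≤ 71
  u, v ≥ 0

At u = 9, v = 7, compute slack b - a·x for each constraint:
  C1: 66 − 66 = 0  (binding)
  C2: 70 − 64 = 6  (slack)
  C3: 55 − 55 = 0  (binding)
  C4: 52 − 41 = 11  (slack)
  C5: 71 − 64 = 7  (slack)

Optimal: u = 9, v = 7
Binding: C1, C3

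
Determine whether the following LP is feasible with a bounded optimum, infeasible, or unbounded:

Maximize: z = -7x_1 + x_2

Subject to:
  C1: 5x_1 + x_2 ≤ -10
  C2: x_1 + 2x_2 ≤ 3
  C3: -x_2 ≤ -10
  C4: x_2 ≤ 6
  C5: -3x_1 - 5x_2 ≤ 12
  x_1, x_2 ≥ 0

Infeasible (no feasible solution exists)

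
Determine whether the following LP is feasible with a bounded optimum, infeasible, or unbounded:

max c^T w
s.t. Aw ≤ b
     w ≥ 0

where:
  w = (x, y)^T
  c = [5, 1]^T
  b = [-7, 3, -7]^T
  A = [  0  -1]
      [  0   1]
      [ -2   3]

Infeasible (no feasible solution exists)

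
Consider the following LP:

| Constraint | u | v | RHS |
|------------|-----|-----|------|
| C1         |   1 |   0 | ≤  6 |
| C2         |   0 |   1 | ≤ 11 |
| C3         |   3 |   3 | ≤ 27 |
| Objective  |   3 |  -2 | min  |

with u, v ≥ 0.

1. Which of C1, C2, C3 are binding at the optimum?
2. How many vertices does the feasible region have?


1. C3
2. 4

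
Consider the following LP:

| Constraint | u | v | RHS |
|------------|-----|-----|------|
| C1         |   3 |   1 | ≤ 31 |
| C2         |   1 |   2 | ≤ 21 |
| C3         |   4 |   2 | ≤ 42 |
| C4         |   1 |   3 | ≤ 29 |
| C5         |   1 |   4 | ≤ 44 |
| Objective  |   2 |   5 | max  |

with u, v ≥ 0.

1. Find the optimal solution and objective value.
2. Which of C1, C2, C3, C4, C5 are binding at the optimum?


1. u = 5, v = 8, z = 50
2. C2, C4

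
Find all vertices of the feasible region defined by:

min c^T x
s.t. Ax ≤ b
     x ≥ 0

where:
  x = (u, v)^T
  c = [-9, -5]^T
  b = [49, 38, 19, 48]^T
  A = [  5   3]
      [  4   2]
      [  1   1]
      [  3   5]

(0, 0), (9.5, 0), (8, 3), (6.312, 5.812), (0, 9.6)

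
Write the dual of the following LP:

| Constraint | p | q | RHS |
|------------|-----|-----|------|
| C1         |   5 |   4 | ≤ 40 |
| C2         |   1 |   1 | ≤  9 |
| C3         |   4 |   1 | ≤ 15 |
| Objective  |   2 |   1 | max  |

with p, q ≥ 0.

Primal max cᵀx s.t. Ax ≤ b, x ≥ 0  →  Dual min bᵀy s.t. Aᵀy ≥ c, y ≥ 0.

Minimize: z = 40y1 + 9y2 + 15y3

Subject to:
  5y1 + y2 + 4y3 ≥ 2
  4y1 + y2 + y3 ≥ 1
  y1, y2, y3 ≥ 0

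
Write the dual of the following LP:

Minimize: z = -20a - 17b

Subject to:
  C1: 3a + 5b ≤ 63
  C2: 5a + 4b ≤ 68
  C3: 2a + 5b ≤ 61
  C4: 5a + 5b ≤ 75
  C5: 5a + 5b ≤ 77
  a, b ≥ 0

Primal min cᵀx s.t. Ax ≤ b, x ≥ 0  →  Dual max −bᵀy s.t. Aᵀy ≥ −c, y ≥ 0.

Maximize: z = -63y1 - 68y2 - 61y3 - 75y4 - 77y5

Subject to:
  3y1 + 5y2 + 2y3 + 5y4 + 5y5 ≥ 20
  5y1 + 4y2 + 5y3 + 5y4 + 5y5 ≥ 17
  y1, y2, y3, y4, y5 ≥ 0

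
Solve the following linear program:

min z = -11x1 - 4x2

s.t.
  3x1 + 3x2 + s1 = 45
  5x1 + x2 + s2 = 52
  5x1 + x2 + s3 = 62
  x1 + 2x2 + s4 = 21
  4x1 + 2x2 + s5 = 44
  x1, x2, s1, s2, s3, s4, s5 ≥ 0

Evaluate the objective at each vertex of the feasible region:
  z(0, 0) = 0
  z(10.4, 0) = -114.4
  z(10, 2) = -118  ←
  z(7.667, 6.667) = -111
  z(0, 10.5) = -42
The minimum is at x1 = 10, x2 = 2.

x1 = 10, x2 = 2, z = -118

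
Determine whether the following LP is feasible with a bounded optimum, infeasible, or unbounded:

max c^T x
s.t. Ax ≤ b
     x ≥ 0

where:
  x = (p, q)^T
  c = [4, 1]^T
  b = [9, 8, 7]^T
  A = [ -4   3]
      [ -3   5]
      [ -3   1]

Unbounded (objective can increase without bound)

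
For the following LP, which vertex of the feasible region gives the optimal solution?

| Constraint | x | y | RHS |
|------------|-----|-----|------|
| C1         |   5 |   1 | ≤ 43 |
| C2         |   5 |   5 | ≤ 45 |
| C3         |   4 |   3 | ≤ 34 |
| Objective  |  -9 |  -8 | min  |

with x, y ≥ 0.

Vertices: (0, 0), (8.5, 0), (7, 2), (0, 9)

Evaluate the objective at each vertex of the feasible region:
  z(0, 0) = 0
  z(8.5, 0) = -76.5
  z(7, 2) = -79  ←
  z(0, 9) = -72
The minimum is at x = 7, y = 2.

(7, 2)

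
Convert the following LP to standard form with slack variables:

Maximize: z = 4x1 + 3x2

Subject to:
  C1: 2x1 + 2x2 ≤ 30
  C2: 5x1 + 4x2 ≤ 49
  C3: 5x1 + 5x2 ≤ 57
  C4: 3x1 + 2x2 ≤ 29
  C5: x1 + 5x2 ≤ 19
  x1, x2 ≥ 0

max z = 4x1 + 3x2

s.t.
  2x1 + 2x2 + s1 = 30
  5x1 + 4x2 + s2 = 49
  5x1 + 5x2 + s3 = 57
  3x1 + 2x2 + s4 = 29
  x1 + 5x2 + s5 = 19
  x1, x2, s1, s2, s3, s4, s5 ≥ 0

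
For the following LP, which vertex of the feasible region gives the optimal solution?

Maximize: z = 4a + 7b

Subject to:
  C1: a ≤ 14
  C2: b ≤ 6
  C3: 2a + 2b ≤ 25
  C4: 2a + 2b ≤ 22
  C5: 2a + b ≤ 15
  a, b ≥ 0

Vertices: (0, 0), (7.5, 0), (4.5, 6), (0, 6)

Evaluate the objective at each vertex of the feasible region:
  z(0, 0) = 0
  z(7.5, 0) = 30
  z(4.5, 6) = 60  ←
  z(0, 6) = 42
The maximum is at a = 4.5, b = 6.

(4.5, 6)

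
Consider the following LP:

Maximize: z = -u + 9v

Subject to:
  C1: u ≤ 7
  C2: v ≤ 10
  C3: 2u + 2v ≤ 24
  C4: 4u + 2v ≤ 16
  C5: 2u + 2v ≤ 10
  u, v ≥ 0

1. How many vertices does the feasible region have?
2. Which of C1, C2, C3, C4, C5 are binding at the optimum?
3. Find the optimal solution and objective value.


1. 4
2. C5
3. u = 0, v = 5, z = 45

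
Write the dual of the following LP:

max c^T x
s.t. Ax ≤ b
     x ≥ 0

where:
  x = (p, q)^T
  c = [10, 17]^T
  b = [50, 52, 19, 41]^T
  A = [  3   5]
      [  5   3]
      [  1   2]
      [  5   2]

Primal max cᵀx s.t. Ax ≤ b, x ≥ 0  →  Dual min bᵀy s.t. Aᵀy ≥ c, y ≥ 0.

Minimize: z = 50y1 + 52y2 + 19y3 + 41y4

Subject to:
  3y1 + 5y2 + y3 + 5y4 ≥ 10
  5y1 + 3y2 + 2y3 + 2y4 ≥ 17
  y1, y2, y3, y4 ≥ 0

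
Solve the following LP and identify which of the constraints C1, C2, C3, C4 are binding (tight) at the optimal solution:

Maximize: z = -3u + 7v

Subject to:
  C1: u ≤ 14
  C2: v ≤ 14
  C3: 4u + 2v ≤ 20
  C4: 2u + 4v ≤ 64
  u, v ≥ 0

At u = 0, v = 10, compute slack b - a·x for each constraint:
  C1: 14 − 0 = 14  (slack)
  C2: 14 − 10 = 4  (slack)
  C3: 20 − 20 = 0  (binding)
  C4: 64 − 40 = 24  (slack)

Optimal: u = 0, v = 10
Binding: C3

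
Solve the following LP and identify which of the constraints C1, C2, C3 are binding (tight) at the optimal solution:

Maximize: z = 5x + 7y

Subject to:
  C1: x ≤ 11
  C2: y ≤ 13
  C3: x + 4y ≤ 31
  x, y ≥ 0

At x = 11, y = 5, compute slack b - a·x for each constraint:
  C1: 11 − 11 = 0  (binding)
  C2: 13 − 5 = 8  (slack)
  C3: 31 − 31 = 0  (binding)

Optimal: x = 11, y = 5
Binding: C1, C3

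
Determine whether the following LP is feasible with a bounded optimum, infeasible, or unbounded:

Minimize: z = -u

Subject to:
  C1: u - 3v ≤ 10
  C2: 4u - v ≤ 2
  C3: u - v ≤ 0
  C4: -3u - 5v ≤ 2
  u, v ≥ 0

Unbounded (objective can decrease without bound)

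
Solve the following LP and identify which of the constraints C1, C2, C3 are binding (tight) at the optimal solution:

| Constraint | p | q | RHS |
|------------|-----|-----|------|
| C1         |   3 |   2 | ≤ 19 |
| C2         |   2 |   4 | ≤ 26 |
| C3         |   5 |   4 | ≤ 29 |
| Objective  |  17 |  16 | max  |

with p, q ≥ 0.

At p = 1, q = 6, compute slack b - a·x for each constraint:
  C1: 19 − 15 = 4  (slack)
  C2: 26 − 26 = 0  (binding)
  C3: 29 − 29 = 0  (binding)

Optimal: p = 1, q = 6
Binding: C2, C3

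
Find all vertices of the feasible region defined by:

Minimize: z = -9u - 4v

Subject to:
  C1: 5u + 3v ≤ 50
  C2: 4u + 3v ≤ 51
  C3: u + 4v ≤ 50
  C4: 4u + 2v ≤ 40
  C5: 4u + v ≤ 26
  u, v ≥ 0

(0, 0), (6.5, 0), (4, 10), (2.941, 11.76), (0, 12.5)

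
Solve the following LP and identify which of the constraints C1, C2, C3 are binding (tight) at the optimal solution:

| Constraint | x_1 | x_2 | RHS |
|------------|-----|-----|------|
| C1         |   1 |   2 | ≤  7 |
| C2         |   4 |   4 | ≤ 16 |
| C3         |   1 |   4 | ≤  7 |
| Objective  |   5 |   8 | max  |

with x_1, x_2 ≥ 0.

At x_1 = 3, x_2 = 1, compute slack b - a·x for each constraint:
  C1: 7 − 5 = 2  (slack)
  C2: 16 − 16 = 0  (binding)
  C3: 7 − 7 = 0  (binding)

Optimal: x_1 = 3, x_2 = 1
Binding: C2, C3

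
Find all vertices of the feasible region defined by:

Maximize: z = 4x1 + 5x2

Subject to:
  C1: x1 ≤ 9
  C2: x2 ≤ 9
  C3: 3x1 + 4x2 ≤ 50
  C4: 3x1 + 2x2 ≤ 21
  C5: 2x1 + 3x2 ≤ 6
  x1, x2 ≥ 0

(0, 0), (3, 0), (0, 2)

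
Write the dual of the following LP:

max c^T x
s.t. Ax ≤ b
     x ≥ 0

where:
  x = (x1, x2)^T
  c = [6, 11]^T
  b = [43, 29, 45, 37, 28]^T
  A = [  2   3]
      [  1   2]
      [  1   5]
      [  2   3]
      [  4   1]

Primal max cᵀx s.t. Ax ≤ b, x ≥ 0  →  Dual min bᵀy s.t. Aᵀy ≥ c, y ≥ 0.

Minimize: z = 43y1 + 29y2 + 45y3 + 37y4 + 28y5

Subject to:
  2y1 + y2 + y3 + 2y4 + 4y5 ≥ 6
  3y1 + 2y2 + 5y3 + 3y4 + y5 ≥ 11
  y1, y2, y3, y4, y5 ≥ 0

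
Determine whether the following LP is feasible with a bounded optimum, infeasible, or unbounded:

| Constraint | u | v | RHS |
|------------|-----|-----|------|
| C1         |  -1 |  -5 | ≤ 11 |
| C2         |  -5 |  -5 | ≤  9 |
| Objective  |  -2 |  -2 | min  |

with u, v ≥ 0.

Unbounded (objective can decrease without bound)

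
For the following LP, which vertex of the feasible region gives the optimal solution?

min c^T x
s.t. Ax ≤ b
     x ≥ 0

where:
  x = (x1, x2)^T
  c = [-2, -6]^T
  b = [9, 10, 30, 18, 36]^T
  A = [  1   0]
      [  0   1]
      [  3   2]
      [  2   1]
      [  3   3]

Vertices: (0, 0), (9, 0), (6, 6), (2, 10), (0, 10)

Evaluate the objective at each vertex of the feasible region:
  z(0, 0) = 0
  z(9, 0) = -18
  z(6, 6) = -48
  z(2, 10) = -64  ←
  z(0, 10) = -60
The minimum is at x1 = 2, x2 = 10.

(2, 10)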